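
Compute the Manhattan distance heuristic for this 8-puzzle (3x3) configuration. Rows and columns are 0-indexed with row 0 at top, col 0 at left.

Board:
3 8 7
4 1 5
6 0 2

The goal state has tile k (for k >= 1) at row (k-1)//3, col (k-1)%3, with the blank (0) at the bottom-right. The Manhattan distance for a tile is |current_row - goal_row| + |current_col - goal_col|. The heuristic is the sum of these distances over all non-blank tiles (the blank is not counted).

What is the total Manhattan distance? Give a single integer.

Tile 3: at (0,0), goal (0,2), distance |0-0|+|0-2| = 2
Tile 8: at (0,1), goal (2,1), distance |0-2|+|1-1| = 2
Tile 7: at (0,2), goal (2,0), distance |0-2|+|2-0| = 4
Tile 4: at (1,0), goal (1,0), distance |1-1|+|0-0| = 0
Tile 1: at (1,1), goal (0,0), distance |1-0|+|1-0| = 2
Tile 5: at (1,2), goal (1,1), distance |1-1|+|2-1| = 1
Tile 6: at (2,0), goal (1,2), distance |2-1|+|0-2| = 3
Tile 2: at (2,2), goal (0,1), distance |2-0|+|2-1| = 3
Sum: 2 + 2 + 4 + 0 + 2 + 1 + 3 + 3 = 17

Answer: 17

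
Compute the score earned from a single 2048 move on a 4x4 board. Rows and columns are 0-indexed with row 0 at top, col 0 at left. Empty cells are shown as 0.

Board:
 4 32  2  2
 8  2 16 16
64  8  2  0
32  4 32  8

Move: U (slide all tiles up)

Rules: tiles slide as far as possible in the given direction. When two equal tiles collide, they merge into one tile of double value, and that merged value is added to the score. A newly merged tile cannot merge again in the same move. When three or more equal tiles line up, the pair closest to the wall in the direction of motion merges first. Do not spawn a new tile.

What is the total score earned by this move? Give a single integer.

Answer: 0

Derivation:
Slide up:
col 0: [4, 8, 64, 32] -> [4, 8, 64, 32]  score +0 (running 0)
col 1: [32, 2, 8, 4] -> [32, 2, 8, 4]  score +0 (running 0)
col 2: [2, 16, 2, 32] -> [2, 16, 2, 32]  score +0 (running 0)
col 3: [2, 16, 0, 8] -> [2, 16, 8, 0]  score +0 (running 0)
Board after move:
 4 32  2  2
 8  2 16 16
64  8  2  8
32  4 32  0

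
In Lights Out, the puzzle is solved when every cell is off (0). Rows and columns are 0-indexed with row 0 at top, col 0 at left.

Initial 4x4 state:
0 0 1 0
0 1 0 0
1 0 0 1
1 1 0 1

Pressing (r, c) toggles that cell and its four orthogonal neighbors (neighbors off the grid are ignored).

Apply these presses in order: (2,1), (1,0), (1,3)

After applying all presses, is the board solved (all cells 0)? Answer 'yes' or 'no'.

After press 1 at (2,1):
0 0 1 0
0 0 0 0
0 1 1 1
1 0 0 1

After press 2 at (1,0):
1 0 1 0
1 1 0 0
1 1 1 1
1 0 0 1

After press 3 at (1,3):
1 0 1 1
1 1 1 1
1 1 1 0
1 0 0 1

Lights still on: 12

Answer: no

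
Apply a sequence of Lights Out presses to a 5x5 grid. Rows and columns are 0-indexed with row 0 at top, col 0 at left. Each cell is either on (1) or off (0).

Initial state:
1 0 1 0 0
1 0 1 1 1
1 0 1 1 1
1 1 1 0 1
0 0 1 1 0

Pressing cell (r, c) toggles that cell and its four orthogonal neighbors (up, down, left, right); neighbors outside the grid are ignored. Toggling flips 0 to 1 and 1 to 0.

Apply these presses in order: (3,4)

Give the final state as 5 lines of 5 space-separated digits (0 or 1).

Answer: 1 0 1 0 0
1 0 1 1 1
1 0 1 1 0
1 1 1 1 0
0 0 1 1 1

Derivation:
After press 1 at (3,4):
1 0 1 0 0
1 0 1 1 1
1 0 1 1 0
1 1 1 1 0
0 0 1 1 1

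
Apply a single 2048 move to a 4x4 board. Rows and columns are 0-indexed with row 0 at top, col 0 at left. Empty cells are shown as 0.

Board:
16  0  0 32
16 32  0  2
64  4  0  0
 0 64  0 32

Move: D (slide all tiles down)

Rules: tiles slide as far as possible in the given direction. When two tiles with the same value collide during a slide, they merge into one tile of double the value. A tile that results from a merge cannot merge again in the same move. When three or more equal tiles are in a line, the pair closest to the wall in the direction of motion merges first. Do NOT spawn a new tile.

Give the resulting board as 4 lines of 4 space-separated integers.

Slide down:
col 0: [16, 16, 64, 0] -> [0, 0, 32, 64]
col 1: [0, 32, 4, 64] -> [0, 32, 4, 64]
col 2: [0, 0, 0, 0] -> [0, 0, 0, 0]
col 3: [32, 2, 0, 32] -> [0, 32, 2, 32]

Answer:  0  0  0  0
 0 32  0 32
32  4  0  2
64 64  0 32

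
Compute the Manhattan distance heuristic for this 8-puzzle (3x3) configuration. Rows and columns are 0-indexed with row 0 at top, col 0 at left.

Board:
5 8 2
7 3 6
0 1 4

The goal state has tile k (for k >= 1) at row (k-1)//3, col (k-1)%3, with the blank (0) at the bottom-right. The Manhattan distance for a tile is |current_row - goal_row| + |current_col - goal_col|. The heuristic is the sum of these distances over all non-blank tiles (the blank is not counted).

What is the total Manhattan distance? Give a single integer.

Answer: 14

Derivation:
Tile 5: at (0,0), goal (1,1), distance |0-1|+|0-1| = 2
Tile 8: at (0,1), goal (2,1), distance |0-2|+|1-1| = 2
Tile 2: at (0,2), goal (0,1), distance |0-0|+|2-1| = 1
Tile 7: at (1,0), goal (2,0), distance |1-2|+|0-0| = 1
Tile 3: at (1,1), goal (0,2), distance |1-0|+|1-2| = 2
Tile 6: at (1,2), goal (1,2), distance |1-1|+|2-2| = 0
Tile 1: at (2,1), goal (0,0), distance |2-0|+|1-0| = 3
Tile 4: at (2,2), goal (1,0), distance |2-1|+|2-0| = 3
Sum: 2 + 2 + 1 + 1 + 2 + 0 + 3 + 3 = 14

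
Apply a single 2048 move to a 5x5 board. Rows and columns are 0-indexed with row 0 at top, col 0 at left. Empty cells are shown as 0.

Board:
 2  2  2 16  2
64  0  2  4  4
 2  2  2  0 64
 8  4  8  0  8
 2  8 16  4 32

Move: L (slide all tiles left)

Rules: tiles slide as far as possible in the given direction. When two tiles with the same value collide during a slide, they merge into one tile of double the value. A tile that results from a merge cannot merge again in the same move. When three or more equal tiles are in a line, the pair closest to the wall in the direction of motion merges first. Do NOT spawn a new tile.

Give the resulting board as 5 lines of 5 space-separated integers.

Answer:  4  2 16  2  0
64  2  8  0  0
 4  2 64  0  0
 8  4 16  0  0
 2  8 16  4 32

Derivation:
Slide left:
row 0: [2, 2, 2, 16, 2] -> [4, 2, 16, 2, 0]
row 1: [64, 0, 2, 4, 4] -> [64, 2, 8, 0, 0]
row 2: [2, 2, 2, 0, 64] -> [4, 2, 64, 0, 0]
row 3: [8, 4, 8, 0, 8] -> [8, 4, 16, 0, 0]
row 4: [2, 8, 16, 4, 32] -> [2, 8, 16, 4, 32]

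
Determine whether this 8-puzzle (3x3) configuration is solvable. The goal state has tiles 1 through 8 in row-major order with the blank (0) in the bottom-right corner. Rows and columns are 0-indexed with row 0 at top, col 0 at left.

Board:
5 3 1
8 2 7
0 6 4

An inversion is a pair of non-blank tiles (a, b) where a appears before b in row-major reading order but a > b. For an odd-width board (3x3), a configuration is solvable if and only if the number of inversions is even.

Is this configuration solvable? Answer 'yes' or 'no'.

Inversions (pairs i<j in row-major order where tile[i] > tile[j] > 0): 13
13 is odd, so the puzzle is not solvable.

Answer: no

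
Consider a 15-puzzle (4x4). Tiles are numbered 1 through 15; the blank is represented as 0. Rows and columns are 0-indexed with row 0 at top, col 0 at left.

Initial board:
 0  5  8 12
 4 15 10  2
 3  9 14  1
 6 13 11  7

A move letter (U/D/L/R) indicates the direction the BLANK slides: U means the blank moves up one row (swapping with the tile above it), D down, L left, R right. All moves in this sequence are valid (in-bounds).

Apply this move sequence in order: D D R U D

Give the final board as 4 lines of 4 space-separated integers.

After move 1 (D):
 4  5  8 12
 0 15 10  2
 3  9 14  1
 6 13 11  7

After move 2 (D):
 4  5  8 12
 3 15 10  2
 0  9 14  1
 6 13 11  7

After move 3 (R):
 4  5  8 12
 3 15 10  2
 9  0 14  1
 6 13 11  7

After move 4 (U):
 4  5  8 12
 3  0 10  2
 9 15 14  1
 6 13 11  7

After move 5 (D):
 4  5  8 12
 3 15 10  2
 9  0 14  1
 6 13 11  7

Answer:  4  5  8 12
 3 15 10  2
 9  0 14  1
 6 13 11  7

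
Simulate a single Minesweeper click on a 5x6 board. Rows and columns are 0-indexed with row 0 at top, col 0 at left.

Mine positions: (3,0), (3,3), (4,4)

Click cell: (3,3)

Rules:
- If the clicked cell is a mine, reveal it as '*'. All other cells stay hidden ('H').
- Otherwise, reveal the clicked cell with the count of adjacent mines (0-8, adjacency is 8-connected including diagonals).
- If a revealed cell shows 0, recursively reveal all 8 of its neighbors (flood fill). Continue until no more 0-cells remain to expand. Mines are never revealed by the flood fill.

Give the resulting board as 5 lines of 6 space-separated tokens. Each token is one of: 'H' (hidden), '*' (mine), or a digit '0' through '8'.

H H H H H H
H H H H H H
H H H H H H
H H H * H H
H H H H H H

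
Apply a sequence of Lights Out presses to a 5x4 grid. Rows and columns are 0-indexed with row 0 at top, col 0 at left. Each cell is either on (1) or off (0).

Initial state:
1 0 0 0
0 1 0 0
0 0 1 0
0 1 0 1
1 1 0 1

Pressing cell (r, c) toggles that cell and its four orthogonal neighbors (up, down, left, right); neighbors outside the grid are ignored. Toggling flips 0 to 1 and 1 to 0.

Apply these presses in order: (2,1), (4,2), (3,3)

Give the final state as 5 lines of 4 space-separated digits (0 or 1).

Answer: 1 0 0 0
0 0 0 0
1 1 0 1
0 0 0 0
1 0 1 1

Derivation:
After press 1 at (2,1):
1 0 0 0
0 0 0 0
1 1 0 0
0 0 0 1
1 1 0 1

After press 2 at (4,2):
1 0 0 0
0 0 0 0
1 1 0 0
0 0 1 1
1 0 1 0

After press 3 at (3,3):
1 0 0 0
0 0 0 0
1 1 0 1
0 0 0 0
1 0 1 1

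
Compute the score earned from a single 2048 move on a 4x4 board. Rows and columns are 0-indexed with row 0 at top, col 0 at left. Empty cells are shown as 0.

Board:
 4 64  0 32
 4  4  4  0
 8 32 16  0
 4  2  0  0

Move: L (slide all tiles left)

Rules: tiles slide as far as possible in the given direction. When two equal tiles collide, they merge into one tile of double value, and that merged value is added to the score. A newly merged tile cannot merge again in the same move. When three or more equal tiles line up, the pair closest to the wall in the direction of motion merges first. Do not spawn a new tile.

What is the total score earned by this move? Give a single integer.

Slide left:
row 0: [4, 64, 0, 32] -> [4, 64, 32, 0]  score +0 (running 0)
row 1: [4, 4, 4, 0] -> [8, 4, 0, 0]  score +8 (running 8)
row 2: [8, 32, 16, 0] -> [8, 32, 16, 0]  score +0 (running 8)
row 3: [4, 2, 0, 0] -> [4, 2, 0, 0]  score +0 (running 8)
Board after move:
 4 64 32  0
 8  4  0  0
 8 32 16  0
 4  2  0  0

Answer: 8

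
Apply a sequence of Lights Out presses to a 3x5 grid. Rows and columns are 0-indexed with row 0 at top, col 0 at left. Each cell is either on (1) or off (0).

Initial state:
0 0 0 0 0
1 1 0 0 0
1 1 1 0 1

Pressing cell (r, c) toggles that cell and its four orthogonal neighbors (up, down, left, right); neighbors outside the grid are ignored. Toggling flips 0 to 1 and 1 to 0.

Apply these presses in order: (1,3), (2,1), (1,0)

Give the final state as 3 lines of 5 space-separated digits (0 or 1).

Answer: 1 0 0 1 0
0 1 1 1 1
1 0 0 1 1

Derivation:
After press 1 at (1,3):
0 0 0 1 0
1 1 1 1 1
1 1 1 1 1

After press 2 at (2,1):
0 0 0 1 0
1 0 1 1 1
0 0 0 1 1

After press 3 at (1,0):
1 0 0 1 0
0 1 1 1 1
1 0 0 1 1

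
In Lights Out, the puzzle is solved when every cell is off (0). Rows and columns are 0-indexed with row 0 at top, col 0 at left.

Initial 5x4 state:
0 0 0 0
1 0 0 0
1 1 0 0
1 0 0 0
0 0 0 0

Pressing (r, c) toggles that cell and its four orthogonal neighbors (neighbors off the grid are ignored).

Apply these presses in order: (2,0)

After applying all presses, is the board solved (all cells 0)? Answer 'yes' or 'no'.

Answer: yes

Derivation:
After press 1 at (2,0):
0 0 0 0
0 0 0 0
0 0 0 0
0 0 0 0
0 0 0 0

Lights still on: 0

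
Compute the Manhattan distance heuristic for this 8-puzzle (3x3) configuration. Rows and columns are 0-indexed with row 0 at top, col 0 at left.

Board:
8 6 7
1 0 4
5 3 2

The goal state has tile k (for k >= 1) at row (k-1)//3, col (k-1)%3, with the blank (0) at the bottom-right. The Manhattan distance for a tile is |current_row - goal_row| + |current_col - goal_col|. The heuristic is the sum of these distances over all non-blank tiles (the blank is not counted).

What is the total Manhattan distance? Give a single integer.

Tile 8: (0,0)->(2,1) = 3
Tile 6: (0,1)->(1,2) = 2
Tile 7: (0,2)->(2,0) = 4
Tile 1: (1,0)->(0,0) = 1
Tile 4: (1,2)->(1,0) = 2
Tile 5: (2,0)->(1,1) = 2
Tile 3: (2,1)->(0,2) = 3
Tile 2: (2,2)->(0,1) = 3
Sum: 3 + 2 + 4 + 1 + 2 + 2 + 3 + 3 = 20

Answer: 20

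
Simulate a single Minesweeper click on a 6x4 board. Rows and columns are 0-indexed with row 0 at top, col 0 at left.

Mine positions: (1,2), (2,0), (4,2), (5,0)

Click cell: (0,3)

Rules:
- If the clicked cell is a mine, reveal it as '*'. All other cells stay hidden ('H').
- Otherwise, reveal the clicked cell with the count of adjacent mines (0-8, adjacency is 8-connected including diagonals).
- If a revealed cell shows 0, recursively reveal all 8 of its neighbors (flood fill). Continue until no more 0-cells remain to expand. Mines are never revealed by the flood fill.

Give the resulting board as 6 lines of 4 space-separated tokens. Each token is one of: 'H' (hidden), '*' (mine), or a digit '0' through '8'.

H H H 1
H H H H
H H H H
H H H H
H H H H
H H H H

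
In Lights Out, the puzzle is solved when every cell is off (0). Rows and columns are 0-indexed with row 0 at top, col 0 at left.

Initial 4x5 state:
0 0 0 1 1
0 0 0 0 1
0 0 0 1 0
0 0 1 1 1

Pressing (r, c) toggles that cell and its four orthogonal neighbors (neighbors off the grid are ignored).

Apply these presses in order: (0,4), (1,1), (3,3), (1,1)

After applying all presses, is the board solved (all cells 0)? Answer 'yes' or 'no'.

Answer: yes

Derivation:
After press 1 at (0,4):
0 0 0 0 0
0 0 0 0 0
0 0 0 1 0
0 0 1 1 1

After press 2 at (1,1):
0 1 0 0 0
1 1 1 0 0
0 1 0 1 0
0 0 1 1 1

After press 3 at (3,3):
0 1 0 0 0
1 1 1 0 0
0 1 0 0 0
0 0 0 0 0

After press 4 at (1,1):
0 0 0 0 0
0 0 0 0 0
0 0 0 0 0
0 0 0 0 0

Lights still on: 0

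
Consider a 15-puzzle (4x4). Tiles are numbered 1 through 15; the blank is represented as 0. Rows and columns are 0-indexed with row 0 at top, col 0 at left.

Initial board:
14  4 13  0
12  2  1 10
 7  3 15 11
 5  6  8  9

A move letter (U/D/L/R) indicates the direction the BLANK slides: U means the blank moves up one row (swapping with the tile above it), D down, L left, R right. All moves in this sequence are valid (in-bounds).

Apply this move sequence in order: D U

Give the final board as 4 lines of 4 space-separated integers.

Answer: 14  4 13  0
12  2  1 10
 7  3 15 11
 5  6  8  9

Derivation:
After move 1 (D):
14  4 13 10
12  2  1  0
 7  3 15 11
 5  6  8  9

After move 2 (U):
14  4 13  0
12  2  1 10
 7  3 15 11
 5  6  8  9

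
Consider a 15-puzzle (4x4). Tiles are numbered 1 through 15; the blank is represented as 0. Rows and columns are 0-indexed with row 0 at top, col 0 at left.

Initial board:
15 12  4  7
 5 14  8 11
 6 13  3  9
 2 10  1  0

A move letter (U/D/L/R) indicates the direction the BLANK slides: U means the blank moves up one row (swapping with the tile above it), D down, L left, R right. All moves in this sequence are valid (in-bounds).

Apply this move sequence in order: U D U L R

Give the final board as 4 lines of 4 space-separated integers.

After move 1 (U):
15 12  4  7
 5 14  8 11
 6 13  3  0
 2 10  1  9

After move 2 (D):
15 12  4  7
 5 14  8 11
 6 13  3  9
 2 10  1  0

After move 3 (U):
15 12  4  7
 5 14  8 11
 6 13  3  0
 2 10  1  9

After move 4 (L):
15 12  4  7
 5 14  8 11
 6 13  0  3
 2 10  1  9

After move 5 (R):
15 12  4  7
 5 14  8 11
 6 13  3  0
 2 10  1  9

Answer: 15 12  4  7
 5 14  8 11
 6 13  3  0
 2 10  1  9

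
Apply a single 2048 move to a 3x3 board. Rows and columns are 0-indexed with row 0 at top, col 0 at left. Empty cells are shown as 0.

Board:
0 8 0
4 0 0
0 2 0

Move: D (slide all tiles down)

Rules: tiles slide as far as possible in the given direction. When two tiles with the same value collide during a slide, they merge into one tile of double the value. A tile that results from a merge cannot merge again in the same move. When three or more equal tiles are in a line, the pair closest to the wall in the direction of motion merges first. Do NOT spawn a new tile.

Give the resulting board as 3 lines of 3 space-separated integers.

Slide down:
col 0: [0, 4, 0] -> [0, 0, 4]
col 1: [8, 0, 2] -> [0, 8, 2]
col 2: [0, 0, 0] -> [0, 0, 0]

Answer: 0 0 0
0 8 0
4 2 0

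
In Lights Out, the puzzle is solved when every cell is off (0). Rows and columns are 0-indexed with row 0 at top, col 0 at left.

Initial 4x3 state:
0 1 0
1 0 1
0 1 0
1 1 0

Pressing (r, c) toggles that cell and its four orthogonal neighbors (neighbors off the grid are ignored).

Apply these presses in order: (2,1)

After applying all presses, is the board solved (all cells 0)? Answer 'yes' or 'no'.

Answer: no

Derivation:
After press 1 at (2,1):
0 1 0
1 1 1
1 0 1
1 0 0

Lights still on: 7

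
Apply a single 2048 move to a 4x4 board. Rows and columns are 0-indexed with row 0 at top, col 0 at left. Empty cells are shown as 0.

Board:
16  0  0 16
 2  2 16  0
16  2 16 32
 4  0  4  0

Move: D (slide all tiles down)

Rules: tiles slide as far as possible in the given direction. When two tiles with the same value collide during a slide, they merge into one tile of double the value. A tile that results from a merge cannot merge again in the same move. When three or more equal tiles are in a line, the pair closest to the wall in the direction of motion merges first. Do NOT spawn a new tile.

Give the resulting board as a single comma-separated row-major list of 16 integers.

Slide down:
col 0: [16, 2, 16, 4] -> [16, 2, 16, 4]
col 1: [0, 2, 2, 0] -> [0, 0, 0, 4]
col 2: [0, 16, 16, 4] -> [0, 0, 32, 4]
col 3: [16, 0, 32, 0] -> [0, 0, 16, 32]

Answer: 16, 0, 0, 0, 2, 0, 0, 0, 16, 0, 32, 16, 4, 4, 4, 32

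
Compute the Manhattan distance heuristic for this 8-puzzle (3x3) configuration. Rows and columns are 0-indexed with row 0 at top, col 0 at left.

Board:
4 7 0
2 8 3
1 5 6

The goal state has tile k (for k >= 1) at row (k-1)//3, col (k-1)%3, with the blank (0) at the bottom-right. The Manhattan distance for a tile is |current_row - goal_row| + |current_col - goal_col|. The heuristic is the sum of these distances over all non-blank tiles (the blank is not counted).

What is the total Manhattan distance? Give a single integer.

Answer: 12

Derivation:
Tile 4: (0,0)->(1,0) = 1
Tile 7: (0,1)->(2,0) = 3
Tile 2: (1,0)->(0,1) = 2
Tile 8: (1,1)->(2,1) = 1
Tile 3: (1,2)->(0,2) = 1
Tile 1: (2,0)->(0,0) = 2
Tile 5: (2,1)->(1,1) = 1
Tile 6: (2,2)->(1,2) = 1
Sum: 1 + 3 + 2 + 1 + 1 + 2 + 1 + 1 = 12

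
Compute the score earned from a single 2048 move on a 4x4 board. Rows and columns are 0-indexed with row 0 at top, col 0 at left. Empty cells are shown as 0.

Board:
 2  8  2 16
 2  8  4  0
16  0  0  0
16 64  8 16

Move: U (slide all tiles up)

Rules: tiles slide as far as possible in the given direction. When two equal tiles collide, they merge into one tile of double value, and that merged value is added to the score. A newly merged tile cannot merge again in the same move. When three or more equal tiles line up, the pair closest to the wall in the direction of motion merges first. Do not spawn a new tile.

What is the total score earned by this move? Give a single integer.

Answer: 84

Derivation:
Slide up:
col 0: [2, 2, 16, 16] -> [4, 32, 0, 0]  score +36 (running 36)
col 1: [8, 8, 0, 64] -> [16, 64, 0, 0]  score +16 (running 52)
col 2: [2, 4, 0, 8] -> [2, 4, 8, 0]  score +0 (running 52)
col 3: [16, 0, 0, 16] -> [32, 0, 0, 0]  score +32 (running 84)
Board after move:
 4 16  2 32
32 64  4  0
 0  0  8  0
 0  0  0  0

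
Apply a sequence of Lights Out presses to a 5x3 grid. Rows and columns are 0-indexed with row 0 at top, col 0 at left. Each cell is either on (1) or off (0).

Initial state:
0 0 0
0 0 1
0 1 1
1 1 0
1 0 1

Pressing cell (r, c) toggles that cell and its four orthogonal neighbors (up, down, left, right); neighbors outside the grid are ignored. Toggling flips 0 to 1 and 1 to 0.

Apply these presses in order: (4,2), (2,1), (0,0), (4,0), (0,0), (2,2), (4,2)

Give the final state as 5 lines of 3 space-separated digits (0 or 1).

Answer: 0 0 0
0 1 0
1 1 1
0 0 1
0 1 1

Derivation:
After press 1 at (4,2):
0 0 0
0 0 1
0 1 1
1 1 1
1 1 0

After press 2 at (2,1):
0 0 0
0 1 1
1 0 0
1 0 1
1 1 0

After press 3 at (0,0):
1 1 0
1 1 1
1 0 0
1 0 1
1 1 0

After press 4 at (4,0):
1 1 0
1 1 1
1 0 0
0 0 1
0 0 0

After press 5 at (0,0):
0 0 0
0 1 1
1 0 0
0 0 1
0 0 0

After press 6 at (2,2):
0 0 0
0 1 0
1 1 1
0 0 0
0 0 0

After press 7 at (4,2):
0 0 0
0 1 0
1 1 1
0 0 1
0 1 1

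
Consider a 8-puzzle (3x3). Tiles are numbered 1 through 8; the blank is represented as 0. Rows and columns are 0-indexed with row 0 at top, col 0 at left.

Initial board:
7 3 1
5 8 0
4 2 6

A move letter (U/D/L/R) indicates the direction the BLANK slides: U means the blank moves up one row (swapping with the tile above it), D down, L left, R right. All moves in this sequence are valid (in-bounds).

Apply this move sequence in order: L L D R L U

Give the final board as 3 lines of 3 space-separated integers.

Answer: 7 3 1
0 5 8
4 2 6

Derivation:
After move 1 (L):
7 3 1
5 0 8
4 2 6

After move 2 (L):
7 3 1
0 5 8
4 2 6

After move 3 (D):
7 3 1
4 5 8
0 2 6

After move 4 (R):
7 3 1
4 5 8
2 0 6

After move 5 (L):
7 3 1
4 5 8
0 2 6

After move 6 (U):
7 3 1
0 5 8
4 2 6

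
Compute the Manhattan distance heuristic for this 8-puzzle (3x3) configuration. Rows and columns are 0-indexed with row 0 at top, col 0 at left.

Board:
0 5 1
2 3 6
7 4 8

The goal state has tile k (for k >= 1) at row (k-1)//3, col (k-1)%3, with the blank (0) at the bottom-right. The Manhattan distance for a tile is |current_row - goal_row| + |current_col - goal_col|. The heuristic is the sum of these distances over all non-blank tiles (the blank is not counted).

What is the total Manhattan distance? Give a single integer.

Tile 5: (0,1)->(1,1) = 1
Tile 1: (0,2)->(0,0) = 2
Tile 2: (1,0)->(0,1) = 2
Tile 3: (1,1)->(0,2) = 2
Tile 6: (1,2)->(1,2) = 0
Tile 7: (2,0)->(2,0) = 0
Tile 4: (2,1)->(1,0) = 2
Tile 8: (2,2)->(2,1) = 1
Sum: 1 + 2 + 2 + 2 + 0 + 0 + 2 + 1 = 10

Answer: 10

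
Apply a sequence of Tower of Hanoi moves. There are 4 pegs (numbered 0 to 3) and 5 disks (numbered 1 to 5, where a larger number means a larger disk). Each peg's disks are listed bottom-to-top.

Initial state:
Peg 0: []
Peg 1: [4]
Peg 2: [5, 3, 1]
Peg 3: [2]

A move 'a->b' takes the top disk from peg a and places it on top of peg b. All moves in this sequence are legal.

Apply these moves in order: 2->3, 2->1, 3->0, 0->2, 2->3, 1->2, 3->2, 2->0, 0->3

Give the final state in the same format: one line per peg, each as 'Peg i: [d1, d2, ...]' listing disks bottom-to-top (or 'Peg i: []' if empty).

Answer: Peg 0: []
Peg 1: [4]
Peg 2: [5, 3]
Peg 3: [2, 1]

Derivation:
After move 1 (2->3):
Peg 0: []
Peg 1: [4]
Peg 2: [5, 3]
Peg 3: [2, 1]

After move 2 (2->1):
Peg 0: []
Peg 1: [4, 3]
Peg 2: [5]
Peg 3: [2, 1]

After move 3 (3->0):
Peg 0: [1]
Peg 1: [4, 3]
Peg 2: [5]
Peg 3: [2]

After move 4 (0->2):
Peg 0: []
Peg 1: [4, 3]
Peg 2: [5, 1]
Peg 3: [2]

After move 5 (2->3):
Peg 0: []
Peg 1: [4, 3]
Peg 2: [5]
Peg 3: [2, 1]

After move 6 (1->2):
Peg 0: []
Peg 1: [4]
Peg 2: [5, 3]
Peg 3: [2, 1]

After move 7 (3->2):
Peg 0: []
Peg 1: [4]
Peg 2: [5, 3, 1]
Peg 3: [2]

After move 8 (2->0):
Peg 0: [1]
Peg 1: [4]
Peg 2: [5, 3]
Peg 3: [2]

After move 9 (0->3):
Peg 0: []
Peg 1: [4]
Peg 2: [5, 3]
Peg 3: [2, 1]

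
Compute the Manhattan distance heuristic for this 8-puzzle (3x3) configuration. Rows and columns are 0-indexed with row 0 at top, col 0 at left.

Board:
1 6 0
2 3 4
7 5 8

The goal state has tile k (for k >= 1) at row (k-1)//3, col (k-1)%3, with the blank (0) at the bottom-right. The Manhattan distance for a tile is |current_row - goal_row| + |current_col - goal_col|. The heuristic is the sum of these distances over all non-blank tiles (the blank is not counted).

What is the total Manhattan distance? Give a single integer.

Tile 1: at (0,0), goal (0,0), distance |0-0|+|0-0| = 0
Tile 6: at (0,1), goal (1,2), distance |0-1|+|1-2| = 2
Tile 2: at (1,0), goal (0,1), distance |1-0|+|0-1| = 2
Tile 3: at (1,1), goal (0,2), distance |1-0|+|1-2| = 2
Tile 4: at (1,2), goal (1,0), distance |1-1|+|2-0| = 2
Tile 7: at (2,0), goal (2,0), distance |2-2|+|0-0| = 0
Tile 5: at (2,1), goal (1,1), distance |2-1|+|1-1| = 1
Tile 8: at (2,2), goal (2,1), distance |2-2|+|2-1| = 1
Sum: 0 + 2 + 2 + 2 + 2 + 0 + 1 + 1 = 10

Answer: 10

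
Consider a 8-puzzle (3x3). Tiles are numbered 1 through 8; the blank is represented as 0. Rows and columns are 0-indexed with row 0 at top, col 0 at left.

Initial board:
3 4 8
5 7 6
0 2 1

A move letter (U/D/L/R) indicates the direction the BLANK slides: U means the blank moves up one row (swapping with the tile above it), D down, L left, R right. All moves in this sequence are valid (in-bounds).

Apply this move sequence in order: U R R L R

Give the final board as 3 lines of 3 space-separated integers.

After move 1 (U):
3 4 8
0 7 6
5 2 1

After move 2 (R):
3 4 8
7 0 6
5 2 1

After move 3 (R):
3 4 8
7 6 0
5 2 1

After move 4 (L):
3 4 8
7 0 6
5 2 1

After move 5 (R):
3 4 8
7 6 0
5 2 1

Answer: 3 4 8
7 6 0
5 2 1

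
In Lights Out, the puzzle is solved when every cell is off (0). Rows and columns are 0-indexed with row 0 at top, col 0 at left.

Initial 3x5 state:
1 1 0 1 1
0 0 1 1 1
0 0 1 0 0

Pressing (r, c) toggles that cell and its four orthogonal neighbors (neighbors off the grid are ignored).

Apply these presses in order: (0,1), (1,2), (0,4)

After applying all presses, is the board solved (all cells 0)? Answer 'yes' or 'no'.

Answer: yes

Derivation:
After press 1 at (0,1):
0 0 1 1 1
0 1 1 1 1
0 0 1 0 0

After press 2 at (1,2):
0 0 0 1 1
0 0 0 0 1
0 0 0 0 0

After press 3 at (0,4):
0 0 0 0 0
0 0 0 0 0
0 0 0 0 0

Lights still on: 0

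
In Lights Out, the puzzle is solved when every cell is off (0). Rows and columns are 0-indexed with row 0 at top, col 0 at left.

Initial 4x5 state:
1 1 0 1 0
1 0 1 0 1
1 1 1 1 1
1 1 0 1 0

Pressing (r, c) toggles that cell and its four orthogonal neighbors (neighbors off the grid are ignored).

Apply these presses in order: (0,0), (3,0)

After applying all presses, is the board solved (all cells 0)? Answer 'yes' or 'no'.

Answer: no

Derivation:
After press 1 at (0,0):
0 0 0 1 0
0 0 1 0 1
1 1 1 1 1
1 1 0 1 0

After press 2 at (3,0):
0 0 0 1 0
0 0 1 0 1
0 1 1 1 1
0 0 0 1 0

Lights still on: 8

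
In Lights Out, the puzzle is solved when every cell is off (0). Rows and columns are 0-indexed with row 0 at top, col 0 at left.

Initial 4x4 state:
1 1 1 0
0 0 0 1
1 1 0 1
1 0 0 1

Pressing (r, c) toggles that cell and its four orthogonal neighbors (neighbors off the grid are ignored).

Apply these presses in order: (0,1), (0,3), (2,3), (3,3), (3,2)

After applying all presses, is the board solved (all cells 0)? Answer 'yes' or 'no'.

Answer: no

Derivation:
After press 1 at (0,1):
0 0 0 0
0 1 0 1
1 1 0 1
1 0 0 1

After press 2 at (0,3):
0 0 1 1
0 1 0 0
1 1 0 1
1 0 0 1

After press 3 at (2,3):
0 0 1 1
0 1 0 1
1 1 1 0
1 0 0 0

After press 4 at (3,3):
0 0 1 1
0 1 0 1
1 1 1 1
1 0 1 1

After press 5 at (3,2):
0 0 1 1
0 1 0 1
1 1 0 1
1 1 0 0

Lights still on: 9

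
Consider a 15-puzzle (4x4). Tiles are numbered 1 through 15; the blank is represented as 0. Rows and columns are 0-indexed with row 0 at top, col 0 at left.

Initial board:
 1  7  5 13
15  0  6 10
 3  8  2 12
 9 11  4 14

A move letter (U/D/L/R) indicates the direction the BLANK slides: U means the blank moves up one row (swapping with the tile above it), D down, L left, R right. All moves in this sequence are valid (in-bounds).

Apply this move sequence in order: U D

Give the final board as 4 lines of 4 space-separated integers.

After move 1 (U):
 1  0  5 13
15  7  6 10
 3  8  2 12
 9 11  4 14

After move 2 (D):
 1  7  5 13
15  0  6 10
 3  8  2 12
 9 11  4 14

Answer:  1  7  5 13
15  0  6 10
 3  8  2 12
 9 11  4 14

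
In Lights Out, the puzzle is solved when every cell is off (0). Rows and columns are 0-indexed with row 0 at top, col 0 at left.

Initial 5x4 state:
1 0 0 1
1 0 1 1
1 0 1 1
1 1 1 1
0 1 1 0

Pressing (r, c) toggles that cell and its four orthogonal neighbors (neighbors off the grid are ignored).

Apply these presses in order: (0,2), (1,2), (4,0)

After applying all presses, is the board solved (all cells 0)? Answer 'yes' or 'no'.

After press 1 at (0,2):
1 1 1 0
1 0 0 1
1 0 1 1
1 1 1 1
0 1 1 0

After press 2 at (1,2):
1 1 0 0
1 1 1 0
1 0 0 1
1 1 1 1
0 1 1 0

After press 3 at (4,0):
1 1 0 0
1 1 1 0
1 0 0 1
0 1 1 1
1 0 1 0

Lights still on: 12

Answer: no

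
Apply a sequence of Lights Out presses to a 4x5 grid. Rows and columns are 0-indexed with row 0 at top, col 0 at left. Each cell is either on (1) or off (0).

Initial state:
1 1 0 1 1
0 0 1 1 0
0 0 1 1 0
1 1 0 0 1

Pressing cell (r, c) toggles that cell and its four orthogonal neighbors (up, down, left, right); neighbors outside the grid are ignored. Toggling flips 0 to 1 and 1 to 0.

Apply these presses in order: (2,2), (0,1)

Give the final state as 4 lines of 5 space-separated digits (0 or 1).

Answer: 0 0 1 1 1
0 1 0 1 0
0 1 0 0 0
1 1 1 0 1

Derivation:
After press 1 at (2,2):
1 1 0 1 1
0 0 0 1 0
0 1 0 0 0
1 1 1 0 1

After press 2 at (0,1):
0 0 1 1 1
0 1 0 1 0
0 1 0 0 0
1 1 1 0 1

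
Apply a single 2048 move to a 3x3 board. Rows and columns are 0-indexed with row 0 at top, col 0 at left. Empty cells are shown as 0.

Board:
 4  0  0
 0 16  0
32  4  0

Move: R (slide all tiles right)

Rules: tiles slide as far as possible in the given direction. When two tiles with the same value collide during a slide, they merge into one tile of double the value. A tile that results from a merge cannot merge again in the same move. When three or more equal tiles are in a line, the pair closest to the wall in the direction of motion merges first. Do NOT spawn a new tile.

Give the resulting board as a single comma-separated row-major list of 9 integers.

Slide right:
row 0: [4, 0, 0] -> [0, 0, 4]
row 1: [0, 16, 0] -> [0, 0, 16]
row 2: [32, 4, 0] -> [0, 32, 4]

Answer: 0, 0, 4, 0, 0, 16, 0, 32, 4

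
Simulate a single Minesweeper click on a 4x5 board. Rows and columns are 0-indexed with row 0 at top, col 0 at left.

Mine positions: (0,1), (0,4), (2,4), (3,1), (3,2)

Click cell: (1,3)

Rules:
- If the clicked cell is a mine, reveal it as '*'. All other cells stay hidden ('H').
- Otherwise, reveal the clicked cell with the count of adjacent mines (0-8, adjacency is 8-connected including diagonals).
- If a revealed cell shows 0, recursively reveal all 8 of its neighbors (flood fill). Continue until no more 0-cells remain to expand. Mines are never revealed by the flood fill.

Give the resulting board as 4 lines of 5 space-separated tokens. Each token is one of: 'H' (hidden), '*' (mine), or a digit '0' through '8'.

H H H H H
H H H 2 H
H H H H H
H H H H H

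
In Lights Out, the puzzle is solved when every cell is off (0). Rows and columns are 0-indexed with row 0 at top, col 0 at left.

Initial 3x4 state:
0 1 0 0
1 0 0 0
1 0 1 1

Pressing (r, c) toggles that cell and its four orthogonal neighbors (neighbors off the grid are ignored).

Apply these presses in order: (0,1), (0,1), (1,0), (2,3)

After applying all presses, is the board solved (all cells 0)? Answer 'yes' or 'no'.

Answer: no

Derivation:
After press 1 at (0,1):
1 0 1 0
1 1 0 0
1 0 1 1

After press 2 at (0,1):
0 1 0 0
1 0 0 0
1 0 1 1

After press 3 at (1,0):
1 1 0 0
0 1 0 0
0 0 1 1

After press 4 at (2,3):
1 1 0 0
0 1 0 1
0 0 0 0

Lights still on: 4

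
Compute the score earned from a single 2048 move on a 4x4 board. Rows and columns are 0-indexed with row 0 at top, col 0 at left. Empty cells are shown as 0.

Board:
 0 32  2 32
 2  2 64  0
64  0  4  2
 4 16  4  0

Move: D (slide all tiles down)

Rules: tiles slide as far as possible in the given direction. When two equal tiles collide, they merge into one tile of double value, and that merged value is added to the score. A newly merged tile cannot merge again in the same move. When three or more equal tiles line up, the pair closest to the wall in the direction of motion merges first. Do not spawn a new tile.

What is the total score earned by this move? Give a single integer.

Answer: 8

Derivation:
Slide down:
col 0: [0, 2, 64, 4] -> [0, 2, 64, 4]  score +0 (running 0)
col 1: [32, 2, 0, 16] -> [0, 32, 2, 16]  score +0 (running 0)
col 2: [2, 64, 4, 4] -> [0, 2, 64, 8]  score +8 (running 8)
col 3: [32, 0, 2, 0] -> [0, 0, 32, 2]  score +0 (running 8)
Board after move:
 0  0  0  0
 2 32  2  0
64  2 64 32
 4 16  8  2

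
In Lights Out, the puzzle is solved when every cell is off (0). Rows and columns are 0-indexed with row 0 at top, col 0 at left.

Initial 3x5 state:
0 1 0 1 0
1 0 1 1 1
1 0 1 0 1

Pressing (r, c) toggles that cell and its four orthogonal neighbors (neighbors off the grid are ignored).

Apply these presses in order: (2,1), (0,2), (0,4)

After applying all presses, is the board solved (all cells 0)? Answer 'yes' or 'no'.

Answer: no

Derivation:
After press 1 at (2,1):
0 1 0 1 0
1 1 1 1 1
0 1 0 0 1

After press 2 at (0,2):
0 0 1 0 0
1 1 0 1 1
0 1 0 0 1

After press 3 at (0,4):
0 0 1 1 1
1 1 0 1 0
0 1 0 0 1

Lights still on: 8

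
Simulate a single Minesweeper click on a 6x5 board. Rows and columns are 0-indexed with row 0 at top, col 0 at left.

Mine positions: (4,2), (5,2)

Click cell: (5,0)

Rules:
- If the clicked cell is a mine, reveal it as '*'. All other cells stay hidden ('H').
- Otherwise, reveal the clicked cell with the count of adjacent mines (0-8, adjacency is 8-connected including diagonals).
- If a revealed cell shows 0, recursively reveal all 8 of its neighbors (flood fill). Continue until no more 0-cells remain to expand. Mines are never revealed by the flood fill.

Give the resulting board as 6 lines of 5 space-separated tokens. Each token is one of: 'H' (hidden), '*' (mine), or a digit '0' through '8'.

0 0 0 0 0
0 0 0 0 0
0 0 0 0 0
0 1 1 1 0
0 2 H 2 0
0 2 H 2 0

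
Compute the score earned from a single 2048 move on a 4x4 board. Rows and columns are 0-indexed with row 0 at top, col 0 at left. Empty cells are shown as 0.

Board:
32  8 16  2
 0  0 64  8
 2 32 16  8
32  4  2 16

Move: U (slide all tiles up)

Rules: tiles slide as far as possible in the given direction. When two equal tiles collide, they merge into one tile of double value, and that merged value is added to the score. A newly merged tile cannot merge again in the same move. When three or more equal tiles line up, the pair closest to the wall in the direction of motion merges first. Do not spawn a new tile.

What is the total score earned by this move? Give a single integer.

Slide up:
col 0: [32, 0, 2, 32] -> [32, 2, 32, 0]  score +0 (running 0)
col 1: [8, 0, 32, 4] -> [8, 32, 4, 0]  score +0 (running 0)
col 2: [16, 64, 16, 2] -> [16, 64, 16, 2]  score +0 (running 0)
col 3: [2, 8, 8, 16] -> [2, 16, 16, 0]  score +16 (running 16)
Board after move:
32  8 16  2
 2 32 64 16
32  4 16 16
 0  0  2  0

Answer: 16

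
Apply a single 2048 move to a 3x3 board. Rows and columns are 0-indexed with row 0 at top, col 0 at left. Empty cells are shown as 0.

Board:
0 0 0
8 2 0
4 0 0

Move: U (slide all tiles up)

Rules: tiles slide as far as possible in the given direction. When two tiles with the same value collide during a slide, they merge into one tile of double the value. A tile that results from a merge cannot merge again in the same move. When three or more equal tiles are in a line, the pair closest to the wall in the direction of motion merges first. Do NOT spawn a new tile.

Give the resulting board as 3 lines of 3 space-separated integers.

Answer: 8 2 0
4 0 0
0 0 0

Derivation:
Slide up:
col 0: [0, 8, 4] -> [8, 4, 0]
col 1: [0, 2, 0] -> [2, 0, 0]
col 2: [0, 0, 0] -> [0, 0, 0]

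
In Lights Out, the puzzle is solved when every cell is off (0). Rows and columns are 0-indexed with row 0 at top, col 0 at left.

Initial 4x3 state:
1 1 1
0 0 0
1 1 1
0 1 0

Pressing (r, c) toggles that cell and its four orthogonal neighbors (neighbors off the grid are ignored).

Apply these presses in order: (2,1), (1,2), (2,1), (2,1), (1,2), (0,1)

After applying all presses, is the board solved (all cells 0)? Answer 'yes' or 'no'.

Answer: yes

Derivation:
After press 1 at (2,1):
1 1 1
0 1 0
0 0 0
0 0 0

After press 2 at (1,2):
1 1 0
0 0 1
0 0 1
0 0 0

After press 3 at (2,1):
1 1 0
0 1 1
1 1 0
0 1 0

After press 4 at (2,1):
1 1 0
0 0 1
0 0 1
0 0 0

After press 5 at (1,2):
1 1 1
0 1 0
0 0 0
0 0 0

After press 6 at (0,1):
0 0 0
0 0 0
0 0 0
0 0 0

Lights still on: 0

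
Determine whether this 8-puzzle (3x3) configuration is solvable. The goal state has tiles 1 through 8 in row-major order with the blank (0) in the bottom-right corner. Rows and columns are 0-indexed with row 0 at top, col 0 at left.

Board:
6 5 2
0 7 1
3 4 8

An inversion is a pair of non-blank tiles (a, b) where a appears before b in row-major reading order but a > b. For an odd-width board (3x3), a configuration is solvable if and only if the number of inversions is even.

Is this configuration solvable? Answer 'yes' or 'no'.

Answer: no

Derivation:
Inversions (pairs i<j in row-major order where tile[i] > tile[j] > 0): 13
13 is odd, so the puzzle is not solvable.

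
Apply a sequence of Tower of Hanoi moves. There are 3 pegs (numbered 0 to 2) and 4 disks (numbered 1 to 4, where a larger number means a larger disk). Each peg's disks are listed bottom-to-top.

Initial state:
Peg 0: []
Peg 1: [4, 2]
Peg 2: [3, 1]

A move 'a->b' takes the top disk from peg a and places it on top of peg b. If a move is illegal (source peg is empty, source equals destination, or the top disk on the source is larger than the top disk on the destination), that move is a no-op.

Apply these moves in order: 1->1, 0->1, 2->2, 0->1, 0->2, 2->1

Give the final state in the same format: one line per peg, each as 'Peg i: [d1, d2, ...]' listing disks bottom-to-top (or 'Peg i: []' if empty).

Answer: Peg 0: []
Peg 1: [4, 2, 1]
Peg 2: [3]

Derivation:
After move 1 (1->1):
Peg 0: []
Peg 1: [4, 2]
Peg 2: [3, 1]

After move 2 (0->1):
Peg 0: []
Peg 1: [4, 2]
Peg 2: [3, 1]

After move 3 (2->2):
Peg 0: []
Peg 1: [4, 2]
Peg 2: [3, 1]

After move 4 (0->1):
Peg 0: []
Peg 1: [4, 2]
Peg 2: [3, 1]

After move 5 (0->2):
Peg 0: []
Peg 1: [4, 2]
Peg 2: [3, 1]

After move 6 (2->1):
Peg 0: []
Peg 1: [4, 2, 1]
Peg 2: [3]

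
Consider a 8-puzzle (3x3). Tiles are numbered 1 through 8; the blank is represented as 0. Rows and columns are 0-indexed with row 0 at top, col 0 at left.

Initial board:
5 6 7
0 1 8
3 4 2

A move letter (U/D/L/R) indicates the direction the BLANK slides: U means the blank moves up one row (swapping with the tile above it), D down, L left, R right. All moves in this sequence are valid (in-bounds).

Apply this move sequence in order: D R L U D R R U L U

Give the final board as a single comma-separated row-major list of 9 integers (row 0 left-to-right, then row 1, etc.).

After move 1 (D):
5 6 7
3 1 8
0 4 2

After move 2 (R):
5 6 7
3 1 8
4 0 2

After move 3 (L):
5 6 7
3 1 8
0 4 2

After move 4 (U):
5 6 7
0 1 8
3 4 2

After move 5 (D):
5 6 7
3 1 8
0 4 2

After move 6 (R):
5 6 7
3 1 8
4 0 2

After move 7 (R):
5 6 7
3 1 8
4 2 0

After move 8 (U):
5 6 7
3 1 0
4 2 8

After move 9 (L):
5 6 7
3 0 1
4 2 8

After move 10 (U):
5 0 7
3 6 1
4 2 8

Answer: 5, 0, 7, 3, 6, 1, 4, 2, 8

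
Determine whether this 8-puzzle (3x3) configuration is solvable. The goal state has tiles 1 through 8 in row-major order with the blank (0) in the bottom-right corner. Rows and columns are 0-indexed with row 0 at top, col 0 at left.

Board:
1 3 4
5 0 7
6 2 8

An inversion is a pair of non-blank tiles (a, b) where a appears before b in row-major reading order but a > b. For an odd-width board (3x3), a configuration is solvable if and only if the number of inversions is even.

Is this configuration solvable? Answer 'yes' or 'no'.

Inversions (pairs i<j in row-major order where tile[i] > tile[j] > 0): 6
6 is even, so the puzzle is solvable.

Answer: yes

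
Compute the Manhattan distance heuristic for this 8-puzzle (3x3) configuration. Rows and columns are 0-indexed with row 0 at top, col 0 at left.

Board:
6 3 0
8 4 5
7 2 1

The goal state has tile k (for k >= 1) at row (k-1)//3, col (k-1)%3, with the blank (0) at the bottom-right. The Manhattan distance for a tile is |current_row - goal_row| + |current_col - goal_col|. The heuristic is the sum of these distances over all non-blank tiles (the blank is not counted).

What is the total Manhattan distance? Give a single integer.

Tile 6: at (0,0), goal (1,2), distance |0-1|+|0-2| = 3
Tile 3: at (0,1), goal (0,2), distance |0-0|+|1-2| = 1
Tile 8: at (1,0), goal (2,1), distance |1-2|+|0-1| = 2
Tile 4: at (1,1), goal (1,0), distance |1-1|+|1-0| = 1
Tile 5: at (1,2), goal (1,1), distance |1-1|+|2-1| = 1
Tile 7: at (2,0), goal (2,0), distance |2-2|+|0-0| = 0
Tile 2: at (2,1), goal (0,1), distance |2-0|+|1-1| = 2
Tile 1: at (2,2), goal (0,0), distance |2-0|+|2-0| = 4
Sum: 3 + 1 + 2 + 1 + 1 + 0 + 2 + 4 = 14

Answer: 14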